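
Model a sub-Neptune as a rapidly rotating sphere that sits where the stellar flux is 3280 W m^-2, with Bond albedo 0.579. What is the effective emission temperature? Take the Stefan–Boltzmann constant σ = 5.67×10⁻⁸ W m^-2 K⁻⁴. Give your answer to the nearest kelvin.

The planet absorbs (1−α)S over its disc πR² and re-emits over 4πR², so the mean absorbed flux is (1−0.579)·3280/4 = 345.2 W m^-2.
In equilibrium σT⁴ equals this, so T = 279.3 K.

279 K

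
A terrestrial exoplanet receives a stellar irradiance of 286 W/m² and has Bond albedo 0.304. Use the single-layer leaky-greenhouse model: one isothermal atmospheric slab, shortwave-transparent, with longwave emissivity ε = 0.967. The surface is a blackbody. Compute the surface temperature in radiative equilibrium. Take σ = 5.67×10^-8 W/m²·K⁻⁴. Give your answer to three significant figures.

At the top of the atmosphere, σT_e⁴ = S(1−α)/4 = 49.76 W/m², giving T_e = 172.1 K.
For a single slab of emissivity ε, T_s⁴ = 2T_e⁴/(2−ε); thus T_s = 172.1·(1.936)^(1/4) = 203.0 K.

203 kelvin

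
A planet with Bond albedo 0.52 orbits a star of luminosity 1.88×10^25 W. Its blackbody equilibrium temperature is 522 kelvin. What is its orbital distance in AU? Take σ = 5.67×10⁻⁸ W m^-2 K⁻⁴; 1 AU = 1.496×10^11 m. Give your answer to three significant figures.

0.0437 AU

Required flux: S = 4σT⁴/(1−α) = 35080 W m^-2.
From L = 4πd²S, d = √(1.88×10^25/(4π·35080)) = 6.530×10^9 m = 0.04365 AU.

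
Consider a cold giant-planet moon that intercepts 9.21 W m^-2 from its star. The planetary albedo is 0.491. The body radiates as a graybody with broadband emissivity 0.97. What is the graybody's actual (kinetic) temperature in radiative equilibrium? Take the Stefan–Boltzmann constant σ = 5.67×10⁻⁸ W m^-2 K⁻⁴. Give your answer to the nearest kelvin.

Absorbed flux (global mean): S(1−α)/4 = 9.210·0.509/4 = 1.172 W m^-2.
Equating to εσT⁴ with ε = 0.97: T = (1.172/0.97σ)^(1/4) = 67.94 K.

68 K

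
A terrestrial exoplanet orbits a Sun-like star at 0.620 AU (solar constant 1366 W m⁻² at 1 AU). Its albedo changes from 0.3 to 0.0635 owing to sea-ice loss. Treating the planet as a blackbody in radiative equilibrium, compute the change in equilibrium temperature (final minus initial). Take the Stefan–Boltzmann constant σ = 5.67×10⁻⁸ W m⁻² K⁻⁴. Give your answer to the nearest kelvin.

By the inverse-square law, S = 1366/0.620² = 3554 W m⁻².
Before: T₁ = [3554·0.7/(4σ)]^(1/4) = 323.6 K.
After:  T₂ = [3554·0.936/(4σ)]^(1/4) = 348.0 K.
ΔT = T₂ − T₁ = 24.43 K.

24 K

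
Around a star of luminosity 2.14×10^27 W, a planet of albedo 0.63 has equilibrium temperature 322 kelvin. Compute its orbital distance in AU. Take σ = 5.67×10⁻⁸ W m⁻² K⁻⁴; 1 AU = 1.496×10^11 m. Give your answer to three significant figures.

The flux needed for this T is 4σT⁴/(1−0.63) = 6590 W m⁻².
From L = 4πd²S, d = √(2.14×10^27/(4π·6590)) = 1.608×10^11 m = 1.075 AU.

1.07 AU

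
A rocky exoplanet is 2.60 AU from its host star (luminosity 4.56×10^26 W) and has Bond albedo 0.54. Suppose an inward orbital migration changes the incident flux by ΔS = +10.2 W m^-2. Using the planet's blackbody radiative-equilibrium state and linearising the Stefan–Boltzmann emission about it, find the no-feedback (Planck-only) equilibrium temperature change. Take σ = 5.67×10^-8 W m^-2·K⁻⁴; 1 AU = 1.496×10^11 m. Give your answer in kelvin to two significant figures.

d = 2.60 × 1.496×10^11 m = 3.890×10^11 m.
Spreading L over a sphere of radius d: S = 4.56×10^26/(4π·3.89×10^11²) = 239.9 W m^-2.
The baseline emission temperature is T_e = 148.5 K.
ΔF = Δ[S(1−α)]/4 = (1−0.54)·+10.2/4 = 1.173 W m^-2.
Planck response: λ_P = 4σT_e³ = 4·5.67×10⁻⁸·(148.5)³ = 0.7429 W m^-2/K.
Hence the no-feedback warming is ΔF/(4σT_e³) = 1.58 K.

1.6 K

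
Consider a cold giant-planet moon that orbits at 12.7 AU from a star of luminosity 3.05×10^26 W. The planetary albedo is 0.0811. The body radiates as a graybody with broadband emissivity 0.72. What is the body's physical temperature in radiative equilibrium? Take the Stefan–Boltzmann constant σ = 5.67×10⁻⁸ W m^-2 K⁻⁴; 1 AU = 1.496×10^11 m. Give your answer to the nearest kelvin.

Orbital distance: d = 12.7 AU = 1.900×10^12 m.
Flux at the orbit: S = L/(4πd²) = 3.05×10^26/(4π·(1.90×10^12)²) = 6.724 W m^-2.
The planet absorbs (1−α)S over its disc πR² and re-emits over 4πR², so the mean absorbed flux is (1−0.0811)·6.724/4 = 1.545 W m^-2.
Equating to εσT⁴ with ε = 0.72: T = (1.545/0.72σ)^(1/4) = 78.43 K.

78 kelvin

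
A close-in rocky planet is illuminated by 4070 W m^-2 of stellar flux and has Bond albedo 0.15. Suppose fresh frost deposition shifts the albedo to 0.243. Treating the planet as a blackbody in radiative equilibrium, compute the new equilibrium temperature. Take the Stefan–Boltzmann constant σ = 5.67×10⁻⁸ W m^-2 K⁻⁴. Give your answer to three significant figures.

341 K

T₂ = [S(1−α₂)/(4σ)]^(1/4) = [4070·0.757/(4σ)]^(1/4) = 341.4 K.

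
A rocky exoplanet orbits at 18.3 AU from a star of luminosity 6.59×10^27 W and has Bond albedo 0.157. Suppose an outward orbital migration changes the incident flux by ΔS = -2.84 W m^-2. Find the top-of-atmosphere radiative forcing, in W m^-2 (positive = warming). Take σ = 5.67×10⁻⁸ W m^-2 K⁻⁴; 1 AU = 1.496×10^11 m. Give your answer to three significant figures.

-0.599 W m^-2

d = 18.3 × 1.496×10^11 m = 2.738×10^12 m.
Spreading L over a sphere of radius d: S = 6.59×10^27/(4π·2.74×10^12²) = 69.97 W m^-2.
TOA radiative forcing: ΔF = (1−α)ΔS/4 = 0.843·(-2.84)/4 = -0.5985 W m^-2.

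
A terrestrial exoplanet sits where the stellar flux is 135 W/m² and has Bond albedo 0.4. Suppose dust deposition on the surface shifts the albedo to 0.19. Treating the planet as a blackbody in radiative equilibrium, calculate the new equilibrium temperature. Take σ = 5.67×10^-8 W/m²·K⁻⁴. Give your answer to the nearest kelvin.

New equilibrium: T₂ = [(1−0.19)·135.0/(4σ)]^(1/4) = 148.2 K.

148 kelvin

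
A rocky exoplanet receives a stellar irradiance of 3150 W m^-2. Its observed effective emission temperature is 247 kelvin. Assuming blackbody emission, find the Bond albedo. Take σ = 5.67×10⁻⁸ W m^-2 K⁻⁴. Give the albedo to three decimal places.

0.732

From σT⁴ = S(1−α)/4 we invert for α: 1−α = 4σT⁴/S.
σT⁴ = 211.0 W m^-2, so 4σT⁴ = 844.2 W m^-2.
Hence α = 1 − 844.2/3150 = 0.7320.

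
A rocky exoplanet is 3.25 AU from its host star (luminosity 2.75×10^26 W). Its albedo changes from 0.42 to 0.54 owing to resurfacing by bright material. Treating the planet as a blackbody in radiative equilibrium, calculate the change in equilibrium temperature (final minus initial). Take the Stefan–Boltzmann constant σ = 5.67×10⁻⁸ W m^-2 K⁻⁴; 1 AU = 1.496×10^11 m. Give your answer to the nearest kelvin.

-7 K

Orbital distance: d = 3.25 AU = 4.862×10^11 m.
Spreading L over a sphere of radius d: S = 2.75×10^26/(4π·4.86×10^11²) = 92.57 W m^-2.
Before: T₁ = [92.57·0.58/(4σ)]^(1/4) = 124.0 K.
After:  T₂ = [92.57·0.46/(4σ)]^(1/4) = 117.1 K.
ΔT = T₂ − T₁ = -6.984 K.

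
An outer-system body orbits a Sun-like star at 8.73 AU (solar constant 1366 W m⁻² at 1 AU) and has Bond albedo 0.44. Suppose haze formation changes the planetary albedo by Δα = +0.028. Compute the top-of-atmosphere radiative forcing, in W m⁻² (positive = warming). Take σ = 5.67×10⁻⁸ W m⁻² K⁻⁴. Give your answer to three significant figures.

By the inverse-square law, S = 1366/8.73² = 17.92 W m⁻².
TOA radiative forcing: ΔF = −S·Δα/4 = −17.92·(+0.028)/4 = -0.1255 W m⁻².

-0.125 W m⁻²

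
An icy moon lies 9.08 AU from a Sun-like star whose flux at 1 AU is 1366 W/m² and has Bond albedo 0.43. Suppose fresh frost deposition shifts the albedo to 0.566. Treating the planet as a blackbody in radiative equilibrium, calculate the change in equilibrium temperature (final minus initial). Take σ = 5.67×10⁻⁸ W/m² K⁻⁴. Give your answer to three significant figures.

Irradiance scales as 1/d², so S = 1366 W/m² × (1/9.08)² = 16.57 W/m².
Initial: T₁ = [S(1−0.43)/(4σ)]^(1/4) = 80.33 K.
After:  T₂ = [16.57·0.434/(4σ)]^(1/4) = 75.04 K.
Change: 75.04 − 80.33 = -5.292 K.

-5.29 kelvin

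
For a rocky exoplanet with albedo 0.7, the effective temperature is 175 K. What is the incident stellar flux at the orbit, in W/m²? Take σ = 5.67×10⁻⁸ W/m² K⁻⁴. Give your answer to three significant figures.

709 W/m²

Invert the energy balance for S: S = 4σT⁴/(1−α).
The emitted flux is σT⁴ = 53.18 W/m².
So S = 4×53.18/(1−0.7) = 709.0 W/m².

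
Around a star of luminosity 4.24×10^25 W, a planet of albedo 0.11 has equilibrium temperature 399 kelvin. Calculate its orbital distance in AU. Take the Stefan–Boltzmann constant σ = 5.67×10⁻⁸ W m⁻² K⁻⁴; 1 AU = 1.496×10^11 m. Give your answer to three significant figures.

The flux needed for this T is 4σT⁴/(1−0.11) = 6459 W m⁻².
Then d = [L/(4πS)]^(1/2) = 2.286×10^10 m, i.e. 0.1528 AU.

0.153 AU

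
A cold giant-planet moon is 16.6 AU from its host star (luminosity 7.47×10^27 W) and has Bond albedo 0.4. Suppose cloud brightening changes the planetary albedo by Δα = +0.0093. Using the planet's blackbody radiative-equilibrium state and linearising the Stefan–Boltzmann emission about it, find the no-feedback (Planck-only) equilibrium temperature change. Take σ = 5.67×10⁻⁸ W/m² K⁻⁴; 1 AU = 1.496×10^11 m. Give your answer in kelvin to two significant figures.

Orbital distance: d = 16.6 AU = 2.483×10^12 m.
Spreading L over a sphere of radius d: S = 7.47×10^27/(4π·2.48×10^12²) = 96.39 W/m².
The baseline emission temperature is T_e = 126.4 K.
The change in absorbed flux is Δ[S(1−α)/4] = −SΔα/4 = -0.2241 W/m².
Planck response: λ_P = 4σT_e³ = 4·5.67×10⁻⁸·(126.4)³ = 0.4577 W/m²/K.
ΔT₀ = ΔF/λ_P = -0.2241/0.4577 = -0.490 K.

-0.49 kelvin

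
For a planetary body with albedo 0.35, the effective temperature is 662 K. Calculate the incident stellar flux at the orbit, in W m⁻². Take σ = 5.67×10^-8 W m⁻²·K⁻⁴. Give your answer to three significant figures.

From S(1−α)/4 = σT⁴: S = 4σT⁴/(1−α).
σT⁴ = 5.67×10⁻⁸·(662)⁴ = 10890 W m⁻².
So S = 4×10890/(1−0.35) = 67010 W m⁻².

67000 W m⁻²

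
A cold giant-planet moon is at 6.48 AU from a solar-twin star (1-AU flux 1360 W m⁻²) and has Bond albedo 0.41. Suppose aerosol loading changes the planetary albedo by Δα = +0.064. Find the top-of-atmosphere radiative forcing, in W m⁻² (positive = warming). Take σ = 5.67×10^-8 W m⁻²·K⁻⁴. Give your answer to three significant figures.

-0.518 W m⁻²

By the inverse-square law, S = 1360/6.48² = 32.39 W m⁻².
TOA radiative forcing: ΔF = −S·Δα/4 = −32.39·(+0.064)/4 = -0.5182 W m⁻².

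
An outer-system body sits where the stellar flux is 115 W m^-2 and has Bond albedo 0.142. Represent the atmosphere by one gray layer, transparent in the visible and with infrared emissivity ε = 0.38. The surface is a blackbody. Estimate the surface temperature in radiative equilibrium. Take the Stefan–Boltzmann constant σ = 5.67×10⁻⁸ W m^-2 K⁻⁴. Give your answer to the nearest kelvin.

At the top of the atmosphere, σT_e⁴ = S(1−α)/4 = 24.67 W m^-2, giving T_e = 144.4 K.
The surface balance (absorbed SW + ε·downward IR = σT_s⁴) with T_a⁴ = T_s⁴/2 reduces to T_s = T_e·[2/(2−ε)]^¼ = 152.2 K.

152 K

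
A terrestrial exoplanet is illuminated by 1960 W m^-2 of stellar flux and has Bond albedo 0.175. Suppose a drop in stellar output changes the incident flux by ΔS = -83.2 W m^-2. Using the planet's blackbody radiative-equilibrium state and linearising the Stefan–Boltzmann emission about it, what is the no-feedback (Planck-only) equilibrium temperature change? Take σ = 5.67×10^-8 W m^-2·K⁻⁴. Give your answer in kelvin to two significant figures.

Unperturbed T_e = [1960·(1−0.175)/(4σ)]^¼ = 290.6 K.
Only a fraction (1−α) is absorbed and it's spread over 4πR², so ΔF = (1−α)ΔS/4 = -17.16 W m^-2.
Linearising σT⁴ gives d(σT⁴)/dT = 4σT_e³ = 5.565 W m^-2 per K.
ΔT₀ = ΔF/λ_P = -17.16/5.565 = -3.08 K.

-3.1 K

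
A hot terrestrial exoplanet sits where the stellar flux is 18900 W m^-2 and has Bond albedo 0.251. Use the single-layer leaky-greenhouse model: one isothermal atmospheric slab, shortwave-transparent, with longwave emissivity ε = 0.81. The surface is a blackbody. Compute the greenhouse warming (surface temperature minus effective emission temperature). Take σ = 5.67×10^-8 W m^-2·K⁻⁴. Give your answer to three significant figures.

69.3 K

At the top of the atmosphere, σT_e⁴ = S(1−α)/4 = 3539 W m^-2, giving T_e = 499.8 K.
For a single slab of emissivity ε, T_s⁴ = 2T_e⁴/(2−ε); thus T_s = 499.8·(1.681)^(1/4) = 569.1 K.
Greenhouse warming: T_s − T_e = 69.28 K.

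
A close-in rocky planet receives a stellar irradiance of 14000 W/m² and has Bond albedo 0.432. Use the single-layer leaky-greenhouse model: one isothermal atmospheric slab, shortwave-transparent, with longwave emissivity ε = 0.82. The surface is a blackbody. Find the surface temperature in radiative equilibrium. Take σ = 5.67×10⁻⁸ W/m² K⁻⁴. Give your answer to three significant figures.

494 K

Effective emission temperature (TOA balance): σT_e⁴ = S(1−α)/4 = 1988 W/m² → T_e = 432.7 K.
The surface balance (absorbed SW + ε·downward IR = σT_s⁴) with T_a⁴ = T_s⁴/2 reduces to T_s = T_e·[2/(2−ε)]^¼ = 493.7 K.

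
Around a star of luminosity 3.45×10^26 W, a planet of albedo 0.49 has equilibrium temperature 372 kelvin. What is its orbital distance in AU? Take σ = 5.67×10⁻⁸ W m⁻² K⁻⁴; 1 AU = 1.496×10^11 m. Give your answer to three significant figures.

0.380 AU

Energy balance gives S = 4σT⁴/(1−α) = 8516 W m⁻².
From L = 4πd²S, d = √(3.45×10^26/(4π·8516)) = 5.678×10^10 m = 0.3795 AU.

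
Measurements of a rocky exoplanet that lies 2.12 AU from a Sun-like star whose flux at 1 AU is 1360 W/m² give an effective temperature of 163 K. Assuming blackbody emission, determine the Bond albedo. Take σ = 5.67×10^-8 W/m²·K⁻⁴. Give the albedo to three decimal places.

0.471

By the inverse-square law, S = 1360/2.12² = 302.6 W/m².
Rearranging the radiative balance, α = 1 − 4σT⁴/S.
4σT⁴ = 4·5.67×10⁻⁸·(163)⁴ = 160.1 W/m².
1−α = 160.1/302.6 = 0.5291, so α = 0.4709.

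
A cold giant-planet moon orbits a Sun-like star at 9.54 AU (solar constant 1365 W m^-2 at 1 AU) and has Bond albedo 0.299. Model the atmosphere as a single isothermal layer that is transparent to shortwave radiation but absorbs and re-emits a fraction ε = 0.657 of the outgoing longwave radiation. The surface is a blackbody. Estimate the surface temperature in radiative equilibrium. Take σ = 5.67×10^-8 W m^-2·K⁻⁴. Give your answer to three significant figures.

91.2 K

By the inverse-square law, S = 1365/9.54² = 15.00 W m^-2.
The planet radiates to space at T_e = [S(1−α)/(4σ)]^(1/4) = 82.51 K.
The surface balance (absorbed SW + ε·downward IR = σT_s⁴) with T_a⁴ = T_s⁴/2 reduces to T_s = T_e·[2/(2−ε)]^¼ = 91.15 K.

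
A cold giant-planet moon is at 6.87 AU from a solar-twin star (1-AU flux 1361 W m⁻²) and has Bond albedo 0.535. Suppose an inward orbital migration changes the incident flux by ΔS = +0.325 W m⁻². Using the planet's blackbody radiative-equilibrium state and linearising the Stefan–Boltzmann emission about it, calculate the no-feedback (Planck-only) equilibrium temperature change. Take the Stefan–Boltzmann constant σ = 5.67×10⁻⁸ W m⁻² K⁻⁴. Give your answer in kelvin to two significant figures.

0.25 K

By the inverse-square law, S = 1361/6.87² = 28.84 W m⁻².
Reference equilibrium: T_e = [S(1−α)/(4σ)]^(1/4) = 87.69 K.
Only a fraction (1−α) is absorbed and it's spread over 4πR², so ΔF = (1−α)ΔS/4 = 0.03778 W m⁻².
Planck response: λ_P = 4σT_e³ = 4·5.67×10⁻⁸·(87.69)³ = 0.1529 W m⁻²/K.
ΔT₀ = ΔF/λ_P = 0.03778/0.1529 = 0.247 K.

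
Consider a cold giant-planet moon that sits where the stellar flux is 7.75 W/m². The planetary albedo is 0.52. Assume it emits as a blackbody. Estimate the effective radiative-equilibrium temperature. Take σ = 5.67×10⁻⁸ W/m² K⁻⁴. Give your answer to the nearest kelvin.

64 K

Absorbed flux (global mean): S(1−α)/4 = 7.750·0.48/4 = 0.9300 W/m².
Balancing against σT⁴: T = (0.9300/5.67×10⁻⁸)^(1/4) = 63.64 K.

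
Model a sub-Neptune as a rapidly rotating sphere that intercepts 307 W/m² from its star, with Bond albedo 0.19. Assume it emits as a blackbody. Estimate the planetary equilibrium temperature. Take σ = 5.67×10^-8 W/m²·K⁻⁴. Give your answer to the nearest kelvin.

182 K

Averaging over the sphere, the absorbed flux is S(1−α)/4 = 62.17 W/m².
Set σT⁴ = 62.17 → T = (62.17/σ)^(1/4) = 182.0 K.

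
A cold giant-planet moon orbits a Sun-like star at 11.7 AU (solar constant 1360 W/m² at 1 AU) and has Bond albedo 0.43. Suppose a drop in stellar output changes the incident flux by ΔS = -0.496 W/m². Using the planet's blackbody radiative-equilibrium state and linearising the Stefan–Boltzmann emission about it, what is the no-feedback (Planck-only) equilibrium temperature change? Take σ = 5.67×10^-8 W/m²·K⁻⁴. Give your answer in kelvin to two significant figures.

-0.88 K

Flux at the orbit: S = 1360/(11.7)² = 9.935 W/m².
Unperturbed T_e = [9.935·(1−0.43)/(4σ)]^¼ = 70.69 K.
TOA radiative forcing: ΔF = (1−α)ΔS/4 = 0.57·(-0.496)/4 = -0.07068 W/m².
The Planck feedback parameter is 4σT_e³ = 0.08011 W/m²/K.
ΔT₀ = ΔF/λ_P = -0.07068/0.08011 = -0.882 K.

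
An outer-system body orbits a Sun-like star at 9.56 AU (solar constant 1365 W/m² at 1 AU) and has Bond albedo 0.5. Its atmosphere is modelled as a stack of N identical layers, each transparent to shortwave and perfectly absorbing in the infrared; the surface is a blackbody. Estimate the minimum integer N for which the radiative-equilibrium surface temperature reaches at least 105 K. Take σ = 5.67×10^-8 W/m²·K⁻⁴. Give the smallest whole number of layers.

3

By the inverse-square law, S = 1365/9.56² = 14.94 W/m².
Top-of-atmosphere balance: σT_e⁴ = S(1−α)/4 = 1.867 W/m² → T_e = 75.75 K.
Need (N+1)T_e⁴ ≥ T_s⁴, i.e. N+1 ≥ (105/75.75)⁴ = 3.692.
Rounding up, N = 3.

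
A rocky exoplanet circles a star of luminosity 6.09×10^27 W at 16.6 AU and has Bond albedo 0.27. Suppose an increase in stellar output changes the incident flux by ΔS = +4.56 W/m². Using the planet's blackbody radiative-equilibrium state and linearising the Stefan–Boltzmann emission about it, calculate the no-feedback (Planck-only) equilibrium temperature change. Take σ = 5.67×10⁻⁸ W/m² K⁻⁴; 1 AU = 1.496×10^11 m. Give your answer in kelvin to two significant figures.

1.8 kelvin

Orbital distance: d = 16.6 AU = 2.483×10^12 m.
S = L/(4πd²) = 78.58 W/m².
The baseline emission temperature is T_e = 126.1 K.
TOA radiative forcing: ΔF = (1−α)ΔS/4 = 0.73·(+4.56)/4 = 0.8322 W/m².
Linearising σT⁴ gives d(σT⁴)/dT = 4σT_e³ = 0.4549 W/m² per K.
So ΔT₀ = 0.8322/0.4549 = 1.83 K.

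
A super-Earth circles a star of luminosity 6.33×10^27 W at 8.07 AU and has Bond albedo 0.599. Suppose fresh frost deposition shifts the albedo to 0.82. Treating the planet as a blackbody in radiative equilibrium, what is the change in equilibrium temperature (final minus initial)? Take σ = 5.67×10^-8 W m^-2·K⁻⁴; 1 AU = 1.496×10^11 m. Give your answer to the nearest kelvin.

d = 8.07 × 1.496×10^11 m = 1.207×10^12 m.
Flux at the orbit: S = L/(4πd²) = 6.33×10^27/(4π·(1.21×10^12)²) = 345.6 W m^-2.
Before: T₁ = [345.6·0.401/(4σ)]^(1/4) = 157.2 K.
After:  T₂ = [345.6·0.18/(4σ)]^(1/4) = 128.7 K.
Change: 128.7 − 157.2 = -28.53 K.

-29 kelvin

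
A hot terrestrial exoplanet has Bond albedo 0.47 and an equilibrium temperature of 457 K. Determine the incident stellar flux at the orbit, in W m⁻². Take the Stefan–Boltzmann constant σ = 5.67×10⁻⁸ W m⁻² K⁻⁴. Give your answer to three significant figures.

18700 W m⁻²

From S(1−α)/4 = σT⁴: S = 4σT⁴/(1−α).
σT⁴ = 5.67×10⁻⁸·(457)⁴ = 2473 W m⁻².
S = 4·2473/0.53 = 18670 W m⁻².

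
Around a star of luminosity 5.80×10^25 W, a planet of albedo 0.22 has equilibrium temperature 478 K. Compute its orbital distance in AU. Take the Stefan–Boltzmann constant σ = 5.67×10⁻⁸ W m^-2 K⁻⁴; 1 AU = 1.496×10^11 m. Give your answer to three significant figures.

0.117 AU

Required flux: S = 4σT⁴/(1−α) = 15180 W m^-2.
Then d = [L/(4πS)]^(1/2) = 1.744×10^10 m, i.e. 0.1166 AU.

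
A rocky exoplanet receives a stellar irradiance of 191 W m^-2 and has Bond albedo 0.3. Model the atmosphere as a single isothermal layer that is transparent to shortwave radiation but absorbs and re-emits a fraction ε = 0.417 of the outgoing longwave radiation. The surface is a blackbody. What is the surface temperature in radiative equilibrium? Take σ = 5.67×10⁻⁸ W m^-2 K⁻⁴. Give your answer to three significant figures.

Effective emission temperature (TOA balance): σT_e⁴ = S(1−α)/4 = 33.42 W m^-2 → T_e = 155.8 K.
The surface balance (absorbed SW + ε·downward IR = σT_s⁴) with T_a⁴ = T_s⁴/2 reduces to T_s = T_e·[2/(2−ε)]^¼ = 165.2 K.

165 K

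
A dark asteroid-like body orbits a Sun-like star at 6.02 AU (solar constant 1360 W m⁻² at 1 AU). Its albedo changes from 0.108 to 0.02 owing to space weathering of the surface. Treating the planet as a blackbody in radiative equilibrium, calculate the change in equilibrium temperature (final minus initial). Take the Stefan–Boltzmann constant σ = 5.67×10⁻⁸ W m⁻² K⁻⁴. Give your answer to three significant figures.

Flux at the orbit: S = 1360/(6.02)² = 37.53 W m⁻².
With α = 0.108, T₁ = 110.2 K.
With α = 0.02, T₂ = 112.8 K.
ΔT = T₂ − T₁ = 2.623 K.

2.62 K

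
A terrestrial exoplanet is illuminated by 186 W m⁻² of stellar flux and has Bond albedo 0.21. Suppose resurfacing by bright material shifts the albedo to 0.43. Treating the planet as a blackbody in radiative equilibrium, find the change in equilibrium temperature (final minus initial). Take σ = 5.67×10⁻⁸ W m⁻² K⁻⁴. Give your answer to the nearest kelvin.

Before: T₁ = [186.0·0.79/(4σ)]^(1/4) = 159.5 K.
With α = 0.43, T₂ = 147.0 K.
Change: 147.0 − 159.5 = -12.50 K.

-13 K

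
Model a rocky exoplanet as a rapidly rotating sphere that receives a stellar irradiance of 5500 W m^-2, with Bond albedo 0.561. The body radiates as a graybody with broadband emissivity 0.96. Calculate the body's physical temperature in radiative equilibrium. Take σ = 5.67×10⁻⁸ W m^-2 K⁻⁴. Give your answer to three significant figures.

325 kelvin

Averaging over the sphere, the absorbed flux is S(1−α)/4 = 603.6 W m^-2.
Equating to εσT⁴ with ε = 0.96: T = (603.6/0.96σ)^(1/4) = 324.5 K.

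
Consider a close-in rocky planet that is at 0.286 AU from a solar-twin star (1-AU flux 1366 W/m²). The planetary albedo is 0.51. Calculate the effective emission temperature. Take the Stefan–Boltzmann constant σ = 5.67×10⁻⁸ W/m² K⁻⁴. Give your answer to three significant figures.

436 K

By the inverse-square law, S = 1366/0.286² = 16700 W/m².
The planet absorbs (1−α)S over its disc πR² and re-emits over 4πR², so the mean absorbed flux is (1−0.51)·16700/4 = 2046 W/m².
Balancing against σT⁴: T = (2046/5.67×10⁻⁸)^(1/4) = 435.8 K.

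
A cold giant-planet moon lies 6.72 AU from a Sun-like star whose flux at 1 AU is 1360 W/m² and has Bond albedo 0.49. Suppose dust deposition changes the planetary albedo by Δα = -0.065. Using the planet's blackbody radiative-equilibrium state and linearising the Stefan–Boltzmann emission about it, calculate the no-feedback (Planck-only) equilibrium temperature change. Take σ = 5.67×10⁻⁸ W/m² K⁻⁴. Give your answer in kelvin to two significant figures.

Flux at the orbit: S = 1360/(6.72)² = 30.12 W/m².
The baseline emission temperature is T_e = 90.72 K.
TOA radiative forcing: ΔF = −S·Δα/4 = −30.12·(-0.065)/4 = 0.4894 W/m².
Planck response: λ_P = 4σT_e³ = 4·5.67×10⁻⁸·(90.72)³ = 0.1693 W/m²/K.
So ΔT₀ = 0.4894/0.1693 = 2.89 K.

2.9 K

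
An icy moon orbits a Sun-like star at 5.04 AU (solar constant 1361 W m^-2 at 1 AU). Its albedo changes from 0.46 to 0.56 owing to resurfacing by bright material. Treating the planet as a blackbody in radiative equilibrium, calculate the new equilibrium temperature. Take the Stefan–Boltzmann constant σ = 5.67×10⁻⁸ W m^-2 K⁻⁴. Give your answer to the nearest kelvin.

Flux at the orbit: S = 1361/(5.04)² = 53.58 W m^-2.
With the new albedo, S(1−α₂)/4 = 5.894 W m^-2, so T₂ = 101.0 K.

101 kelvin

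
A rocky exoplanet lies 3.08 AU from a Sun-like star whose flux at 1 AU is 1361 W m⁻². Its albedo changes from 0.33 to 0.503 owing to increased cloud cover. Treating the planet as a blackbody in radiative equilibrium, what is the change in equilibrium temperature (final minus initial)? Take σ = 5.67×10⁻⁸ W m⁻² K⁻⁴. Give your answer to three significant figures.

-10.3 K

Flux at the orbit: S = 1361/(3.08)² = 143.5 W m⁻².
With α = 0.33, T₁ = 143.5 K.
After:  T₂ = [143.5·0.497/(4σ)]^(1/4) = 133.2 K.
ΔT = T₂ − T₁ = -10.32 K.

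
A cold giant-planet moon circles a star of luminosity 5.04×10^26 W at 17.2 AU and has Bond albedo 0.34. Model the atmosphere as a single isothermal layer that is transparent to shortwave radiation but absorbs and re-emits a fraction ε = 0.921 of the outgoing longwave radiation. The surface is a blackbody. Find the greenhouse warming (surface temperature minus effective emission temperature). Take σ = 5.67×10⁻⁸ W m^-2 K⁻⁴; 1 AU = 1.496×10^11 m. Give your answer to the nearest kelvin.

11 K

d = 17.2 × 1.496×10^11 m = 2.573×10^12 m.
S = L/(4πd²) = 6.058 W m^-2.
The planet radiates to space at T_e = [S(1−α)/(4σ)]^(1/4) = 64.80 K.
For a single slab of emissivity ε, T_s⁴ = 2T_e⁴/(2−ε); thus T_s = 64.80·(1.854)^(1/4) = 75.61 K.
Greenhouse warming: T_s − T_e = 10.81 K.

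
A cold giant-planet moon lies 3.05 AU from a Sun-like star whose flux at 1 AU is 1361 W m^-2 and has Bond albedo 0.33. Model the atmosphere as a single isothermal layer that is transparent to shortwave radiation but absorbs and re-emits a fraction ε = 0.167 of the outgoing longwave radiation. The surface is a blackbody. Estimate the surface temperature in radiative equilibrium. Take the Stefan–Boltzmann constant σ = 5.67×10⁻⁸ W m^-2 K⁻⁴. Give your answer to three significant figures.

Flux at the orbit: S = 1361/(3.05)² = 146.3 W m^-2.
At the top of the atmosphere, σT_e⁴ = S(1−α)/4 = 24.51 W m^-2, giving T_e = 144.2 K.
For a single slab of emissivity ε, T_s⁴ = 2T_e⁴/(2−ε); thus T_s = 144.2·(1.091)^(1/4) = 147.4 K.

147 kelvin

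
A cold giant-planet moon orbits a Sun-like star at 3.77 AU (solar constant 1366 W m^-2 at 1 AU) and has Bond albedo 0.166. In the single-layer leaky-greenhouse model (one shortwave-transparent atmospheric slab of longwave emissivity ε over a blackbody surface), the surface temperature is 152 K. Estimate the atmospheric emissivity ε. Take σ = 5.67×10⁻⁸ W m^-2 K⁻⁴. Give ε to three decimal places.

Flux at the orbit: S = 1366/(3.77)² = 96.11 W m^-2.
TOA balance gives T_e = 137.1 K.
Since (2−ε)/2 = (T_e/T_s)⁴ = 0.6621, ε = 0.6758.

0.676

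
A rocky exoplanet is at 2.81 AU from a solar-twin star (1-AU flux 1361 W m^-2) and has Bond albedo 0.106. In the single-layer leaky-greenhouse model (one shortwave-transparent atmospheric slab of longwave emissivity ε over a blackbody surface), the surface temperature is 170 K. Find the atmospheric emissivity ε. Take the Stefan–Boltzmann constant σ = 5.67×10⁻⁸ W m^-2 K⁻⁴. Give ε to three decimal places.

0.373

Flux at the orbit: S = 1361/(2.81)² = 172.4 W m^-2.
TOA balance gives T_e = 161.4 K.
Since (2−ε)/2 = (T_e/T_s)⁴ = 0.8135, ε = 0.3730.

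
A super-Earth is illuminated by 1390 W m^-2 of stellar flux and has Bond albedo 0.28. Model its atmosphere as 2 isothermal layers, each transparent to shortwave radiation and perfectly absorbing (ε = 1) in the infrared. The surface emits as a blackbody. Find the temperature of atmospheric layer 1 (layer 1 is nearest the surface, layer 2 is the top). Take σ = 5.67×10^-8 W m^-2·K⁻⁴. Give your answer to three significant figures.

307 K

OLR = S(1−α)/4 = 250.2 W m^-2; the top layer radiates at T_e = 257.7 K.
The net upward flux σT_e⁴ is constant between every pair of levels, so T_k⁴ = (N+1−k)T_e⁴.
With k = 1: T_1 = (2+1−1)^¼·257.7 K = 306.5 K.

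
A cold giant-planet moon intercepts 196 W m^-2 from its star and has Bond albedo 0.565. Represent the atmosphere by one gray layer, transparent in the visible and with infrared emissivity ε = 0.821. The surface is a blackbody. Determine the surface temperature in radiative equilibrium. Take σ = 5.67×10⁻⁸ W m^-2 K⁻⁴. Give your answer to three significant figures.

The planet radiates to space at T_e = [S(1−α)/(4σ)]^(1/4) = 139.2 K.
The surface balance (absorbed SW + ε·downward IR = σT_s⁴) with T_a⁴ = T_s⁴/2 reduces to T_s = T_e·[2/(2−ε)]^¼ = 158.9 K.

159 kelvin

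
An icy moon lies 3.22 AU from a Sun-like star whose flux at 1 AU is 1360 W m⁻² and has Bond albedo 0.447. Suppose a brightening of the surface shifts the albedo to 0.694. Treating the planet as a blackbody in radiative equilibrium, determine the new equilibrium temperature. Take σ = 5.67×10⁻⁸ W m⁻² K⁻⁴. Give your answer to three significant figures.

By the inverse-square law, S = 1360/3.22² = 131.2 W m⁻².
With the new albedo, S(1−α₂)/4 = 10.03 W m⁻², so T₂ = 115.3 K.

115 kelvin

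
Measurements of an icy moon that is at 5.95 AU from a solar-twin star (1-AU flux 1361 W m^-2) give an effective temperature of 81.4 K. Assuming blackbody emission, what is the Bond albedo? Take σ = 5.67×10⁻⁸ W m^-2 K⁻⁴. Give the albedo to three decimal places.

0.741

By the inverse-square law, S = 1361/5.95² = 38.44 W m^-2.
Energy balance: S(1−α)/4 = σT⁴, so 1−α = 4σT⁴/S.
σT⁴ = 2.489 W m^-2, so 4σT⁴ = 9.957 W m^-2.
Hence α = 1 − 9.957/38.44 = 0.7410.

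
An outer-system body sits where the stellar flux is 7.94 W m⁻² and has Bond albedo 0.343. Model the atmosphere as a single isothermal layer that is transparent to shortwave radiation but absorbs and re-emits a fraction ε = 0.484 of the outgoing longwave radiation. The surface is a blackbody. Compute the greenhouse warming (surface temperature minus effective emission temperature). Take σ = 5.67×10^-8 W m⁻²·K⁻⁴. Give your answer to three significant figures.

4.97 K

Effective emission temperature (TOA balance): σT_e⁴ = S(1−α)/4 = 1.304 W m⁻² → T_e = 69.25 K.
The surface balance (absorbed SW + ε·downward IR = σT_s⁴) with T_a⁴ = T_s⁴/2 reduces to T_s = T_e·[2/(2−ε)]^¼ = 74.22 K.
The atmosphere warms the surface by 4.967 K.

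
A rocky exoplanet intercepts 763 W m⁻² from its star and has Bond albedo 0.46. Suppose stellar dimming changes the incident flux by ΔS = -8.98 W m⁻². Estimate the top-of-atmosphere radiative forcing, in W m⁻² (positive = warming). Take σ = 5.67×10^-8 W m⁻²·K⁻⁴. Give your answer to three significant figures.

ΔF = Δ[S(1−α)]/4 = (1−0.46)·-8.98/4 = -1.212 W m⁻².

-1.21 W m⁻²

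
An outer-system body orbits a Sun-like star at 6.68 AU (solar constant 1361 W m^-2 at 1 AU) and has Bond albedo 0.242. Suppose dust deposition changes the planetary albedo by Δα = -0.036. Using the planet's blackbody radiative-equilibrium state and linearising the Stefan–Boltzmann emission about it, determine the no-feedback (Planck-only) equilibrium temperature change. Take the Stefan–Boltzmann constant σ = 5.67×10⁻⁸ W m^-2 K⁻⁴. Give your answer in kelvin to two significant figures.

1.2 K

Irradiance scales as 1/d², so S = 1361 W m^-2 × (1/6.68)² = 30.50 W m^-2.
Reference equilibrium: T_e = [S(1−α)/(4σ)]^(1/4) = 100.5 K.
ΔF = −(S/4)Δα = −(30.50/4)×(-0.036) = 0.2745 W m^-2.
Linearising σT⁴ gives d(σT⁴)/dT = 4σT_e³ = 0.2301 W m^-2 per K.
So ΔT₀ = 0.2745/0.2301 = 1.19 K.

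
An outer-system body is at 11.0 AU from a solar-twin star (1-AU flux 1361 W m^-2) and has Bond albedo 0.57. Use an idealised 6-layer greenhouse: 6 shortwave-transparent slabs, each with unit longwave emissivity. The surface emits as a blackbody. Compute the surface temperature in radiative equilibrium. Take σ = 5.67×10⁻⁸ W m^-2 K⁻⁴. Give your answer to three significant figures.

Irradiance scales as 1/d², so S = 1361 W m^-2 × (1/11.0)² = 11.25 W m^-2.
The effective emission temperature is T_e = [S(1−α)/(4σ)]^¼ = 67.96 K.
With N = 6 opaque layers, T_s = (N+1)^(1/4)·T_e = 7^(1/4)·67.96 = 110.5 K.

111 K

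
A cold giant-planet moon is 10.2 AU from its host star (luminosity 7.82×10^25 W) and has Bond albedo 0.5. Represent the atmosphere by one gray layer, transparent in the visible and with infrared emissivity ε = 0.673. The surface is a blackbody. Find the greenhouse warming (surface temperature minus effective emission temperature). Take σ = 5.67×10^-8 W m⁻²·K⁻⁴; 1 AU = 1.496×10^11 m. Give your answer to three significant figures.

5.32 K

d = 10.2 × 1.496×10^11 m = 1.526×10^12 m.
Spreading L over a sphere of radius d: S = 7.82×10^25/(4π·1.53×10^12²) = 2.673 W m⁻².
The planet radiates to space at T_e = [S(1−α)/(4σ)]^(1/4) = 49.27 K.
Surface balance with a leaky layer gives σT_s⁴ = σT_e⁴·2/(2−ε), so T_s = T_e·[2/(2−0.673)]^(1/4) = 54.59 K.
Greenhouse warming: T_s − T_e = 5.321 K.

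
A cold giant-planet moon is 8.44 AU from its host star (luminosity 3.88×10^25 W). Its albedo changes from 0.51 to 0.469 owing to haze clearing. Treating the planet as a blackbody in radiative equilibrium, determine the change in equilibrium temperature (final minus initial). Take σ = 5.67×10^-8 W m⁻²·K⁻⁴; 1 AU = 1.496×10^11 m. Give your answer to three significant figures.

d = 8.44 × 1.496×10^11 m = 1.263×10^12 m.
S = L/(4πd²) = 1.937 W m⁻².
With α = 0.51, T₁ = 45.23 K.
After:  T₂ = [1.937·0.531/(4σ)]^(1/4) = 46.15 K.
Change: 46.15 − 45.23 = 0.9178 K.

0.918 kelvin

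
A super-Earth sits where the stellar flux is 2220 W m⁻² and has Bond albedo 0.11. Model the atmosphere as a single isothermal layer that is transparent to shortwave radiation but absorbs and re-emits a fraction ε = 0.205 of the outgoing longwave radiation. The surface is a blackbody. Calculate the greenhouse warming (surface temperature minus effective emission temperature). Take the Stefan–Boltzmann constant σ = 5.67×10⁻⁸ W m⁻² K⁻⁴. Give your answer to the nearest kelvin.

8 K

Effective emission temperature (TOA balance): σT_e⁴ = S(1−α)/4 = 493.9 W m⁻² → T_e = 305.5 K.
For a single slab of emissivity ε, T_s⁴ = 2T_e⁴/(2−ε); thus T_s = 305.5·(1.114)^(1/4) = 313.9 K.
T_s − T_e = 313.9 − 305.5 = 8.372 K.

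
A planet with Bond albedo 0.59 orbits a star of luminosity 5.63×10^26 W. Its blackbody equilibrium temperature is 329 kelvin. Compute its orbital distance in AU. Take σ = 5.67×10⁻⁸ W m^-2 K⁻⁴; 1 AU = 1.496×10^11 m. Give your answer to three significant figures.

0.556 AU

The flux needed for this T is 4σT⁴/(1−0.59) = 6481 W m^-2.
S = L/(4πd²) → d = √(L/4πS) = √(5.63×10^26/(4π·6481)) = 8.314×10^10 m = 0.5558 AU.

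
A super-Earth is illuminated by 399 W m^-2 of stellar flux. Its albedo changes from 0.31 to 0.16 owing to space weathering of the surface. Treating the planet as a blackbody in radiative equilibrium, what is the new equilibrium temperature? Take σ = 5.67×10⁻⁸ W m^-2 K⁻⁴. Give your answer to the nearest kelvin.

T₂ = [S(1−α₂)/(4σ)]^(1/4) = [399.0·0.84/(4σ)]^(1/4) = 196.1 K.

196 K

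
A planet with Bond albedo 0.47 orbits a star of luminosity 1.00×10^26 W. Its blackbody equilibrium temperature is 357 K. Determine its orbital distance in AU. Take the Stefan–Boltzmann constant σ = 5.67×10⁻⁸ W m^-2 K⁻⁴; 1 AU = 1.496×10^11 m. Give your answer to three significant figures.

Energy balance gives S = 4σT⁴/(1−α) = 6951 W m^-2.
Then d = [L/(4πS)]^(1/2) = 3.384×10^10 m, i.e. 0.2262 AU.

0.226 AU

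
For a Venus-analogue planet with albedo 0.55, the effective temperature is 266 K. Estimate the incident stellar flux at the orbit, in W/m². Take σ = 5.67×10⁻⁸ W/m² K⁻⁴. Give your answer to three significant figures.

From S(1−α)/4 = σT⁴: S = 4σT⁴/(1−α).
σT⁴ = 5.67×10⁻⁸·(266)⁴ = 283.9 W/m².
So S = 4×283.9/(1−0.55) = 2523 W/m².

2520 W/m²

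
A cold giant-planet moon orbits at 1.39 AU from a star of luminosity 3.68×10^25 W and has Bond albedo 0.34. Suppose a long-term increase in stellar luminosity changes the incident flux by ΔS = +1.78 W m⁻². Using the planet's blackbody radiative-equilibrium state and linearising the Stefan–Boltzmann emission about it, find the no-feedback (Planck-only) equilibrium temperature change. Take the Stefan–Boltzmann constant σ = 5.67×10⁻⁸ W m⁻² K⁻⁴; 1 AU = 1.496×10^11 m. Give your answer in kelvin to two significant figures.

0.78 kelvin

Orbital distance: d = 1.39 AU = 2.079×10^11 m.
S = L/(4πd²) = 67.72 W m⁻².
Unperturbed T_e = [67.72·(1−0.34)/(4σ)]^¼ = 118.5 K.
Only a fraction (1−α) is absorbed and it's spread over 4πR², so ΔF = (1−α)ΔS/4 = 0.2937 W m⁻².
The Planck feedback parameter is 4σT_e³ = 0.3772 W m⁻²/K.
ΔT₀ = ΔF/λ_P = 0.2937/0.3772 = 0.779 K.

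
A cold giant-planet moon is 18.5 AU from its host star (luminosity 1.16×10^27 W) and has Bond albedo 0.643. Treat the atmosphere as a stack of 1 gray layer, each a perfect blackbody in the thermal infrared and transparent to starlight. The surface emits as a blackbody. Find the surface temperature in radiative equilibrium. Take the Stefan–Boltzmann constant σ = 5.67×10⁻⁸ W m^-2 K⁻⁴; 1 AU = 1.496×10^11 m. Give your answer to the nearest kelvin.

Orbital distance: d = 18.5 AU = 2.768×10^12 m.
Spreading L over a sphere of radius d: S = 1.16×10^27/(4π·2.77×10^12²) = 12.05 W m^-2.
OLR = S(1−α)/4 = 1.076 W m^-2; the top layer radiates at T_e = 66.00 K.
With N = 1 opaque layers, T_s = (N+1)^(1/4)·T_e = 2^(1/4)·66.00 = 78.48 K.

78 K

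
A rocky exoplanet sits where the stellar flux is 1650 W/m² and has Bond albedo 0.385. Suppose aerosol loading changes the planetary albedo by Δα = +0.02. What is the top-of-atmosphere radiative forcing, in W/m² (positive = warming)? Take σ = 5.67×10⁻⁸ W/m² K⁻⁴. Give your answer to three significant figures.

-8.25 W/m²

The change in absorbed flux is Δ[S(1−α)/4] = −SΔα/4 = -8.250 W/m².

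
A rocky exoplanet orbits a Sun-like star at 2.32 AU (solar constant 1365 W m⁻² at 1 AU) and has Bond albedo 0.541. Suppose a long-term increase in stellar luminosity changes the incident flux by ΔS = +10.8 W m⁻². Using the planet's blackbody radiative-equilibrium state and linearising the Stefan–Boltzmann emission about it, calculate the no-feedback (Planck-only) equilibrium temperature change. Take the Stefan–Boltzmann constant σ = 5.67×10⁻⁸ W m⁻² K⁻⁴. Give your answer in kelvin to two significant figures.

1.6 K

Flux at the orbit: S = 1365/(2.32)² = 253.6 W m⁻².
The baseline emission temperature is T_e = 150.5 K.
Only a fraction (1−α) is absorbed and it's spread over 4πR², so ΔF = (1−α)ΔS/4 = 1.239 W m⁻².
Linearising σT⁴ gives d(σT⁴)/dT = 4σT_e³ = 0.7734 W m⁻² per K.
ΔT₀ = ΔF/λ_P = 1.239/0.7734 = 1.60 K.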